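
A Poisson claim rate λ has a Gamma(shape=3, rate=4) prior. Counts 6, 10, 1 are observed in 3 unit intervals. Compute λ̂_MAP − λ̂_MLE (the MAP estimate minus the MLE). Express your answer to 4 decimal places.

MAP − MLE = -2.9524

Σxᵢ = 17. Posterior is Gamma(20, 7); MAP = (20−1)/7 = 19/7 ≈ 2.71429.
MLE = x̄ = 17/3 ≈ 5.66667.
Difference = 19/7 − 17/3 = -62/21 ≈ -2.9524.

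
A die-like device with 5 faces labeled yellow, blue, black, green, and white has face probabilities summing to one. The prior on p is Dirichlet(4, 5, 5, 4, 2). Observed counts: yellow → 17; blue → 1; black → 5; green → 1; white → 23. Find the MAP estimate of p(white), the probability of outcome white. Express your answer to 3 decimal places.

The posterior is Dirichlet(αᵢ + nᵢ) = Dirichlet(21, 6, 10, 5, 25).
For a Dirichlet(a₁,…,a_K) with all aᵢ > 1, the mode has j-th component (aⱼ − 1)/(Σaᵢ − K).
Here Σaᵢ = 67 and K = 5, so p(white) = (25 − 1)/(67 − 5) = 24/62 ≈ 0.387.

MAP estimate of p(white) = 0.387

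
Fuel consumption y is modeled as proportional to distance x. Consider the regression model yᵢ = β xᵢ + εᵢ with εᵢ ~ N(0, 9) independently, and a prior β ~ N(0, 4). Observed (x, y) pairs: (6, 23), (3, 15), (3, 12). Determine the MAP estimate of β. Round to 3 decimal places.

β̂_MAP = 3.893

log p(β | y) = −Σ(yᵢ − βxᵢ)²/(2·9) − β²/(2·4) + const.
Setting the derivative to zero: Σxᵢ(yᵢ − βxᵢ)/9 − β/4 = 0, so β = Σxᵢyᵢ / (Σxᵢ² + σ²/τ²).
Σxᵢyᵢ = 6·23 + 3·15 + 3·12 = 219; Σxᵢ² = 54; σ²/τ² = 2.25.
β̂_MAP = 219 / (54 + 2.25) = 219/56.25 ≈ 3.893.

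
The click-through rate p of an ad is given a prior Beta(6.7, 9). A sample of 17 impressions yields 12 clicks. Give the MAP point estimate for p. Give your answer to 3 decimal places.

p̂_MAP = 0.577

Prior: Beta(6.7, 9).
Data: 12 successes in 17 trials. The binomial likelihood contributes p^12(1−p)^5, so the posterior is Beta(6.7+12, 9+5) = Beta(18.7, 14).
For Beta(a, b) with a, b > 1 the mode is (a−1)/(a+b−2) = 17.7/30.7 ≈ 0.577.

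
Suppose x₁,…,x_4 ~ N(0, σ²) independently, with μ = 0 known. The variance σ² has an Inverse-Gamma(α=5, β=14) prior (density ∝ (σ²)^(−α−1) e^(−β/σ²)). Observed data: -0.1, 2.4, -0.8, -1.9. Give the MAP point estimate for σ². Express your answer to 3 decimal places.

Sum of squared deviations about the known mean: SS = (-0.1−0)² + (2.4−0)² + (-0.8−0)² + (-1.9−0)² = 10.02.
The Normal likelihood contributes (σ²)^(−n/2) exp(−SS/(2σ²)), so the posterior is Inverse-Gamma(α + n/2, β + SS/2) = Inverse-Gamma(7, 19.01).
The mode of Inverse-Gamma(a, b) is b/(a+1) = 19.01/8 ≈ 2.376.

σ̂²_MAP = 2.376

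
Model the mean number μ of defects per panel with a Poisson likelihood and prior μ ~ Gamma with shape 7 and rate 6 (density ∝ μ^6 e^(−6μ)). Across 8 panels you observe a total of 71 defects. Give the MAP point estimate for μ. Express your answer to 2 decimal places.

μ̂_MAP = 5.50

Σxᵢ = 71, n = 8.
Posterior ∝ μ^6e^(−6μ) · μ^71e^(−8μ) = μ^77e^(−14μ), i.e. Gamma(shape=78, rate=14).
The mode of a Gamma(a, b) with a ≥ 1 (shape–rate) is (a−1)/b = 77/14 ≈ 5.50.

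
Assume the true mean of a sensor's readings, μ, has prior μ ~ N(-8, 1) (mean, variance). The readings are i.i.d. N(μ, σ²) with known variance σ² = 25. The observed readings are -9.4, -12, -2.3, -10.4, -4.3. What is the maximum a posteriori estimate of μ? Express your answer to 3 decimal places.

μ̂_MAP = -7.947

n = 5; x̄ = ((-9.4) + (-12) + (-2.3) + (-10.4) + (-4.3))/5 = -38.4/5 = -7.68.
For a Normal prior and Normal likelihood with known variance, the posterior is Normal; its mode equals its mean, the precision-weighted average.
Prior precision 1/σ₀² = 1/1 = 1; data precision n/σ² = 5/25 = 0.2.
μ̂ = (1·(-8) + 0.2·(-7.68)) / (1 + 0.2) = (-9.536)/1.2 = -596/75 ≈ -7.947.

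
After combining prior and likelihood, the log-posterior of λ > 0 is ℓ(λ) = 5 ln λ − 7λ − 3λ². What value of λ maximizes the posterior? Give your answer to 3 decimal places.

ℓ'(λ) = 5/λ − 7 − 6λ. Setting this to zero and multiplying by λ: 6λ² + 7λ − 5 = 0.
λ = (−7 + √(7² + 4·6·5)) / (2·6) = (−7 + √169) / 12 = (−7 + 13)/12 = 1/2.
ℓ''(λ) = −5/λ² − 6 < 0, confirming a maximum.

λ̂_MAP = 0.500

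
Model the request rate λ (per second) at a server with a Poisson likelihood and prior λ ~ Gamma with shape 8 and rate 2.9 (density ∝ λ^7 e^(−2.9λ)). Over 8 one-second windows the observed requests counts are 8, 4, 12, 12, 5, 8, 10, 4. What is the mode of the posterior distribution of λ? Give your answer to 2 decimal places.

Σxᵢ = 8+4+12+12+5+8+10+4 = 63, with n = 8.
Posterior ∝ λ^7e^(−2.9λ) · λ^63e^(−8λ) = λ^70e^(−10.9λ), i.e. Gamma(shape=71, rate=10.9).
The mode of a Gamma(a, b) with a ≥ 1 (shape–rate) is (a−1)/b = 70/10.9 ≈ 6.42.

λ̂_MAP = 6.42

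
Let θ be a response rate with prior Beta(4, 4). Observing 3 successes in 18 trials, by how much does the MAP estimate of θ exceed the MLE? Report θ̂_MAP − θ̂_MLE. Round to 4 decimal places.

Posterior is Beta(7, 19); MAP = (7−1)/(26−2) = 6/24 ≈ 0.25000.
MLE ignores the prior: θ̂_MLE = k/n = 3/18 ≈ 0.16667.
Difference = 6/24 − 3/18 = 1/12 ≈ 0.0833.

MAP − MLE = 0.0833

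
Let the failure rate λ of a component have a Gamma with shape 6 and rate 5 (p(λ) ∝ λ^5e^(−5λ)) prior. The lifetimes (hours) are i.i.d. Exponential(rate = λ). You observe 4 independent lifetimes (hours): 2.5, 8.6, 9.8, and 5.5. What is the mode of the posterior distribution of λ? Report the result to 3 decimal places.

The Exponential(rate=λ) likelihood is ∝ λ^n e^(−λΣtᵢ). Here n = 4 and Σtᵢ = 2.5 + 8.6 + 9.8 + 5.5 = 26.4.
Posterior ∝ λ^5e^(−5λ) · λ^4e^(−26.4λ) = λ^9e^(−31.4λ), i.e. Gamma(10, 31.4).
Mode = (a−1)/b = 9/31.4 ≈ 0.287.

λ̂_MAP = 0.287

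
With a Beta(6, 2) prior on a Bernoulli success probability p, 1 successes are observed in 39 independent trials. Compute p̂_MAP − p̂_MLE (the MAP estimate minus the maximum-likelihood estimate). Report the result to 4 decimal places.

Posterior is Beta(7, 40); MAP = (7−1)/(47−2) = 6/45 ≈ 0.13333.
MLE ignores the prior: p̂_MLE = k/n = 1/39 ≈ 0.02564.
Difference = 6/45 − 1/39 = 7/65 ≈ 0.1077.

MAP − MLE = 0.1077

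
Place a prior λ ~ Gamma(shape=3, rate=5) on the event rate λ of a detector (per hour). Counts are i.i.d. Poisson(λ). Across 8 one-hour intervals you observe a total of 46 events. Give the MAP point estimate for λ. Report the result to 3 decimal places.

Σxᵢ = 46, n = 8.
Posterior ∝ λ^2e^(−5λ) · λ^46e^(−8λ) = λ^48e^(−13λ), i.e. Gamma(shape=49, rate=13).
The mode of a Gamma(a, b) with a ≥ 1 (shape–rate) is (a−1)/b = 48/13 ≈ 3.692.

λ̂_MAP = 3.692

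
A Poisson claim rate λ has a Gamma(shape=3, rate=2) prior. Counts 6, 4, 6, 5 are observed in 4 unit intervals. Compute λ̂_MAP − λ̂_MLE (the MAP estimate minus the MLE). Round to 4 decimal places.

MAP − MLE = -1.4167

Σxᵢ = 21. Posterior is Gamma(24, 6); MAP = (24−1)/6 = 23/6 ≈ 3.83333.
MLE = x̄ = 21/4 ≈ 5.25000.
Difference = 23/6 − 21/4 = -17/12 ≈ -1.4167.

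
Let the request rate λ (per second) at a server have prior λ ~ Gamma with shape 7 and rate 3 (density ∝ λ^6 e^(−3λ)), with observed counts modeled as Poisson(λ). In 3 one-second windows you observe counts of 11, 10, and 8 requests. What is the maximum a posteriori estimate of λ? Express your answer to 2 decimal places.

λ̂_MAP = 5.83

Σxᵢ = 11+10+8 = 29, with n = 3.
Posterior ∝ λ^6e^(−3λ) · λ^29e^(−3λ) = λ^35e^(−6λ), i.e. Gamma(shape=36, rate=6).
The mode of a Gamma(a, b) with a ≥ 1 (shape–rate) is (a−1)/b = 35/6 ≈ 5.83.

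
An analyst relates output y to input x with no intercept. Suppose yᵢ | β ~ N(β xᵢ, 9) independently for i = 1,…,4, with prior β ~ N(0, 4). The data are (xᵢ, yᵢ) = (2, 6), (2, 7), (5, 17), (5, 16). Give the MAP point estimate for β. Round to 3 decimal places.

β̂_MAP = 3.170

log p(β | y) = −Σ(yᵢ − βxᵢ)²/(2·9) − β²/(2·4) + const.
Setting the derivative to zero: Σxᵢ(yᵢ − βxᵢ)/9 − β/4 = 0, so β = Σxᵢyᵢ / (Σxᵢ² + σ²/τ²).
Σxᵢyᵢ = 2·6 + 2·7 + 5·17 + 5·16 = 191; Σxᵢ² = 58; σ²/τ² = 2.25.
β̂_MAP = 191 / (58 + 2.25) = 191/60.25 ≈ 3.170.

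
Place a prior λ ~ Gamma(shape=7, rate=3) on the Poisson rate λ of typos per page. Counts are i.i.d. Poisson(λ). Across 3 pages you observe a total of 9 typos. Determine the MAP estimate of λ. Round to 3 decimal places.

λ̂_MAP = 2.500

Σxᵢ = 9, n = 3.
Posterior ∝ λ^6e^(−3λ) · λ^9e^(−3λ) = λ^15e^(−6λ), i.e. Gamma(shape=16, rate=6).
The mode of a Gamma(a, b) with a ≥ 1 (shape–rate) is (a−1)/b = 15/6 ≈ 2.500.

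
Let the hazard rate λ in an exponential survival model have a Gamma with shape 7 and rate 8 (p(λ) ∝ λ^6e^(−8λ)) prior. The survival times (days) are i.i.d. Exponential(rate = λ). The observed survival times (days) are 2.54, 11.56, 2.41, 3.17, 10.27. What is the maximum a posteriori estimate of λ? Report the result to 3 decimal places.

The Exponential(rate=λ) likelihood is ∝ λ^n e^(−λΣtᵢ). Here n = 5 and Σtᵢ = 2.54 + 11.56 + 2.41 + 3.17 + 10.27 = 29.95.
Posterior ∝ λ^6e^(−8λ) · λ^5e^(−29.95λ) = λ^11e^(−37.95λ), i.e. Gamma(12, 37.95).
Mode = (a−1)/b = 11/37.95 ≈ 0.290.

λ̂_MAP = 0.290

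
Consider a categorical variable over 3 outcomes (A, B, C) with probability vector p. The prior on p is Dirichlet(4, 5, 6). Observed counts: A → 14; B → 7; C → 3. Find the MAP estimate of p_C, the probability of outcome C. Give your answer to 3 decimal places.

MAP estimate of p_C = 0.222

The posterior is Dirichlet(αᵢ + nᵢ) = Dirichlet(18, 12, 9).
For a Dirichlet(a₁,…,a_K) with all aᵢ > 1, the mode has j-th component (aⱼ − 1)/(Σaᵢ − K).
Here Σaᵢ = 39 and K = 3, so p_C = (9 − 1)/(39 − 3) = 8/36 ≈ 0.222.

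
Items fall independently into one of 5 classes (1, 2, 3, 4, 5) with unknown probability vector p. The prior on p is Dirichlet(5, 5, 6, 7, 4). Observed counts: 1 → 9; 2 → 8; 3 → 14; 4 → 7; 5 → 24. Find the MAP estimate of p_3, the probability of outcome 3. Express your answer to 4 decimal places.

MAP estimate: 0.2262

The posterior is Dirichlet(αᵢ + nᵢ) = Dirichlet(14, 13, 20, 14, 28).
For a Dirichlet(a₁,…,a_K) with all aᵢ > 1, the mode has j-th component (aⱼ − 1)/(Σaᵢ − K).
Here Σaᵢ = 89 and K = 5, so p_3 = (20 − 1)/(89 − 5) = 19/84 ≈ 0.2262.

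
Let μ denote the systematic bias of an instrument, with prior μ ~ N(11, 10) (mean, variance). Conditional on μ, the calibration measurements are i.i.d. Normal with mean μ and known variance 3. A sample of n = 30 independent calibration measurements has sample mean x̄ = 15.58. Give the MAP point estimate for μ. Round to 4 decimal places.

μ̂_MAP = 15.5347

n = 30, x̄ = 15.58.
For a Normal prior and Normal likelihood with known variance, the posterior is Normal; its mode equals its mean, the precision-weighted average.
Prior precision 1/σ₀² = 1/10 = 0.1; data precision n/σ² = 30/3 = 10.
μ̂ = (0.1·11 + 10·15.58) / (0.1 + 10) = 156.9/10.1 = 1569/101 ≈ 15.5347.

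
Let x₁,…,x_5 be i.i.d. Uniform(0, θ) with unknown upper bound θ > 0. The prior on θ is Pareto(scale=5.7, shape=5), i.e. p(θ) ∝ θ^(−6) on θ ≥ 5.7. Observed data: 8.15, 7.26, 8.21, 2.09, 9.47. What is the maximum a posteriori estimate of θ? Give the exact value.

The Uniform(0, θ) likelihood is θ^(−n) for θ ≥ max(xᵢ), zero otherwise. Here max(xᵢ) = 9.47.
Posterior ∝ θ^(−6) · θ^(−5) = θ^(−11) on θ ≥ max(5.7, 9.47) = 9.47.
This density is strictly decreasing in θ, so the posterior mode lies at the lower boundary of the support.

θ̂_MAP = 9.47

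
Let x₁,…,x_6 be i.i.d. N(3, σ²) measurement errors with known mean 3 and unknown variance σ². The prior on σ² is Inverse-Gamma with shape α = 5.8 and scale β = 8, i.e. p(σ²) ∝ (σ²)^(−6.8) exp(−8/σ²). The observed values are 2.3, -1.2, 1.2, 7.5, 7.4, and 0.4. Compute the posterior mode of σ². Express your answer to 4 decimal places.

σ̂²_MAP = 4.2724

Sum of squared deviations about the known mean: SS = (2.3−3)² + (-1.2−3)² + (1.2−3)² + (7.5−3)² + (7.4−3)² + (0.4−3)² = 67.74.
The Normal likelihood contributes (σ²)^(−n/2) exp(−SS/(2σ²)), so the posterior is Inverse-Gamma(α + n/2, β + SS/2) = Inverse-Gamma(8.8, 41.87).
The mode of Inverse-Gamma(a, b) is b/(a+1) = 41.87/9.8 ≈ 4.2724.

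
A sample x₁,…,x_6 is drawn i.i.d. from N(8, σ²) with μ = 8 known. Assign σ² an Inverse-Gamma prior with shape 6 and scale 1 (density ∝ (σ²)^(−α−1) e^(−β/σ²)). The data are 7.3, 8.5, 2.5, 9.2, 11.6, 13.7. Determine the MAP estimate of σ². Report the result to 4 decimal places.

σ̂²_MAP = 3.9940

Sum of squared deviations about the known mean: SS = (7.3−8)² + (8.5−8)² + (2.5−8)² + (9.2−8)² + (11.6−8)² + (13.7−8)² = 77.88.
The Normal likelihood contributes (σ²)^(−n/2) exp(−SS/(2σ²)), so the posterior is Inverse-Gamma(α + n/2, β + SS/2) = Inverse-Gamma(9, 39.94).
The mode of Inverse-Gamma(a, b) is b/(a+1) = 39.94/10 ≈ 3.9940.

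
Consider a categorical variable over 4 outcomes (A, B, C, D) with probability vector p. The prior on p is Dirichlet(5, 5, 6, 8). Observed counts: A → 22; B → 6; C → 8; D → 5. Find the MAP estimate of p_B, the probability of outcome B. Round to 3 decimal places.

The posterior is Dirichlet(αᵢ + nᵢ) = Dirichlet(27, 11, 14, 13).
For a Dirichlet(a₁,…,a_K) with all aᵢ > 1, the mode has j-th component (aⱼ − 1)/(Σaᵢ − K).
Here Σaᵢ = 65 and K = 4, so p_B = (11 − 1)/(65 − 4) = 10/61 ≈ 0.164.

MAP estimate of p_B = 0.164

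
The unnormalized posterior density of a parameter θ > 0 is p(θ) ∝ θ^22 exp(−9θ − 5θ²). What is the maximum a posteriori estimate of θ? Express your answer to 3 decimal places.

θ̂_MAP = 1.100

ℓ'(θ) = 22/θ − 9 − 10θ. Setting this to zero and multiplying by θ: 10θ² + 9θ − 22 = 0.
θ = (−9 + √(9² + 4·10·22)) / (2·10) = (−9 + √961) / 20 = (−9 + 31)/20 = 11/10.
ℓ''(θ) = −22/θ² − 10 < 0, confirming a maximum.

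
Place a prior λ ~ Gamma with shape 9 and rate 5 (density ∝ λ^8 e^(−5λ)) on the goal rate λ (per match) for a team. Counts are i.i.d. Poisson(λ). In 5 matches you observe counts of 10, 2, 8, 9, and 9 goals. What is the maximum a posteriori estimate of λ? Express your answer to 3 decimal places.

λ̂_MAP = 4.600

Σxᵢ = 10+2+8+9+9 = 38, with n = 5.
Posterior ∝ λ^8e^(−5λ) · λ^38e^(−5λ) = λ^46e^(−10λ), i.e. Gamma(shape=47, rate=10).
The mode of a Gamma(a, b) with a ≥ 1 (shape–rate) is (a−1)/b = 46/10 ≈ 4.600.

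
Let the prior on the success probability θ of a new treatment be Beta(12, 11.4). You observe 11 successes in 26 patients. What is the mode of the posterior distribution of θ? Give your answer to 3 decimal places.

Prior: Beta(12, 11.4).
Data: 11 successes in 26 trials. The binomial likelihood contributes θ^11(1−θ)^15, so the posterior is Beta(12+11, 11.4+15) = Beta(23, 26.4).
For Beta(a, b) with a, b > 1 the mode is (a−1)/(a+b−2) = 22/47.4 ≈ 0.464.

θ̂_MAP = 0.464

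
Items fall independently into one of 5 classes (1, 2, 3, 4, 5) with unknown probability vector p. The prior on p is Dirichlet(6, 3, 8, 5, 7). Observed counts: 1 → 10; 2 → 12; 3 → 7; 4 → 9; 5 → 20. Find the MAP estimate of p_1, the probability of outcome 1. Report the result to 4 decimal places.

MAP estimate: 0.1829

The posterior is Dirichlet(αᵢ + nᵢ) = Dirichlet(16, 15, 15, 14, 27).
For a Dirichlet(a₁,…,a_K) with all aᵢ > 1, the mode has j-th component (aⱼ − 1)/(Σaᵢ − K).
Here Σaᵢ = 87 and K = 5, so p_1 = (16 − 1)/(87 − 5) = 15/82 ≈ 0.1829.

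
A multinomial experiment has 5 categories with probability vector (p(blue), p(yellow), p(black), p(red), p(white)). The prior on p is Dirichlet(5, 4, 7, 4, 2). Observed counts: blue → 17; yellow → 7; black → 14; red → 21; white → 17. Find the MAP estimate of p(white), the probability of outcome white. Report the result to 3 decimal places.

MAP estimate of p(white) = 0.194

The posterior is Dirichlet(αᵢ + nᵢ) = Dirichlet(22, 11, 21, 25, 19).
For a Dirichlet(a₁,…,a_K) with all aᵢ > 1, the mode has j-th component (aⱼ − 1)/(Σaᵢ − K).
Here Σaᵢ = 98 and K = 5, so p(white) = (19 − 1)/(98 − 5) = 18/93 ≈ 0.194.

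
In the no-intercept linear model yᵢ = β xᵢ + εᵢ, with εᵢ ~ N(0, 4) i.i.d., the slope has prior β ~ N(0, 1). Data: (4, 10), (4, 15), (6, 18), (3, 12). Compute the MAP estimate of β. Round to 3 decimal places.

β̂_MAP = 3.012

log p(β | y) = −Σ(yᵢ − βxᵢ)²/(2·4) − β²/(2·1) + const.
Setting the derivative to zero: Σxᵢ(yᵢ − βxᵢ)/4 − β/1 = 0, so β = Σxᵢyᵢ / (Σxᵢ² + σ²/τ²).
Σxᵢyᵢ = 4·10 + 4·15 + 6·18 + 3·12 = 244; Σxᵢ² = 77; σ²/τ² = 4.
β̂_MAP = 244 / (77 + 4) = 244/81 ≈ 3.012.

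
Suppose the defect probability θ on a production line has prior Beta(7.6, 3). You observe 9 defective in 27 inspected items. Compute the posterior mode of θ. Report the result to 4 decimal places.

θ̂_MAP = 0.4382

Prior: Beta(7.6, 3).
Data: 9 successes in 27 trials. The binomial likelihood contributes θ^9(1−θ)^18, so the posterior is Beta(7.6+9, 3+18) = Beta(16.6, 21).
For Beta(a, b) with a, b > 1 the mode is (a−1)/(a+b−2) = 15.6/35.6 ≈ 0.4382.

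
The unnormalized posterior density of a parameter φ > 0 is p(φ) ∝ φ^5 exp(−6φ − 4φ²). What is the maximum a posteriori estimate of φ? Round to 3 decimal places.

φ̂_MAP = 0.500

ℓ'(φ) = 5/φ − 6 − 8φ. Setting this to zero and multiplying by φ: 8φ² + 6φ − 5 = 0.
φ = (−6 + √(6² + 4·8·5)) / (2·8) = (−6 + √196) / 16 = (−6 + 14)/16 = 1/2.
ℓ''(φ) = −5/φ² − 8 < 0, confirming a maximum.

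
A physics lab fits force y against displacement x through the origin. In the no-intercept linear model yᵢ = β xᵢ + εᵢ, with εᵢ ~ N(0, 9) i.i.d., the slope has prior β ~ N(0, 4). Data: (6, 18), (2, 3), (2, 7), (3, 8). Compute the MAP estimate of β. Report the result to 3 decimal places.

log p(β | y) = −Σ(yᵢ − βxᵢ)²/(2·9) − β²/(2·4) + const.
Setting the derivative to zero: Σxᵢ(yᵢ − βxᵢ)/9 − β/4 = 0, so β = Σxᵢyᵢ / (Σxᵢ² + σ²/τ²).
Σxᵢyᵢ = 6·18 + 2·3 + 2·7 + 3·8 = 152; Σxᵢ² = 53; σ²/τ² = 2.25.
β̂_MAP = 152 / (53 + 2.25) = 152/55.25 ≈ 2.751.

β̂_MAP = 2.751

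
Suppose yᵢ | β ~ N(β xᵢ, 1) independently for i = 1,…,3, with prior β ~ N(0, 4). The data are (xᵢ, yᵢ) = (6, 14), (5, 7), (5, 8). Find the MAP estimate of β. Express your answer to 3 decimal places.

β̂_MAP = 1.843

log p(β | y) = −Σ(yᵢ − βxᵢ)²/(2·1) − β²/(2·4) + const.
Setting the derivative to zero: Σxᵢ(yᵢ − βxᵢ)/1 − β/4 = 0, so β = Σxᵢyᵢ / (Σxᵢ² + σ²/τ²).
Σxᵢyᵢ = 6·14 + 5·7 + 5·8 = 159; Σxᵢ² = 86; σ²/τ² = 0.25.
β̂_MAP = 159 / (86 + 0.25) = 159/86.25 ≈ 1.843.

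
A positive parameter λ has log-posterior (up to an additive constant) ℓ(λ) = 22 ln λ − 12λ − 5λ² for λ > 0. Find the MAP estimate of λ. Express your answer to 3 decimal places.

λ̂_MAP = 1.000

ℓ'(λ) = 22/λ − 12 − 10λ. Setting this to zero and multiplying by λ: 10λ² + 12λ − 22 = 0.
λ = (−12 + √(12² + 4·10·22)) / (2·10) = (−12 + √1024) / 20 = (−12 + 32)/20 = 1.
ℓ''(λ) = −22/λ² − 10 < 0, confirming a maximum.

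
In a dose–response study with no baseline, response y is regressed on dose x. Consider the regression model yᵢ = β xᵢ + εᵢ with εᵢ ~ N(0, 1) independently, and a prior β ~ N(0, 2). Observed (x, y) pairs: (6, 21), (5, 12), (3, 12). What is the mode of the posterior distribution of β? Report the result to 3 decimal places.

β̂_MAP = 3.149

log p(β | y) = −Σ(yᵢ − βxᵢ)²/(2·1) − β²/(2·2) + const.
Setting the derivative to zero: Σxᵢ(yᵢ − βxᵢ)/1 − β/2 = 0, so β = Σxᵢyᵢ / (Σxᵢ² + σ²/τ²).
Σxᵢyᵢ = 6·21 + 5·12 + 3·12 = 222; Σxᵢ² = 70; σ²/τ² = 0.5.
β̂_MAP = 222 / (70 + 0.5) = 222/70.5 ≈ 3.149.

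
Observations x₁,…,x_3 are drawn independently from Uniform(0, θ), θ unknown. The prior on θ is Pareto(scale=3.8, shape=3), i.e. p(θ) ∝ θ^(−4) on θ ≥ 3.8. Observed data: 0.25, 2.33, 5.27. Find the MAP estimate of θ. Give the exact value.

θ̂_MAP = 5.27

The Uniform(0, θ) likelihood is θ^(−n) for θ ≥ max(xᵢ), zero otherwise. Here max(xᵢ) = 5.27.
Posterior ∝ θ^(−4) · θ^(−3) = θ^(−7) on θ ≥ max(3.8, 5.27) = 5.27.
This density is strictly decreasing in θ, so the posterior mode lies at the lower boundary of the support.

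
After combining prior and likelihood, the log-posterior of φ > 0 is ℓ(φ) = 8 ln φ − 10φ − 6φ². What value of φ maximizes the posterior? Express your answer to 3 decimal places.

ℓ'(φ) = 8/φ − 10 − 12φ. Setting this to zero and multiplying by φ: 12φ² + 10φ − 8 = 0.
φ = (−10 + √(10² + 4·12·8)) / (2·12) = (−10 + √484) / 24 = (−10 + 22)/24 = 1/2.
ℓ''(φ) = −8/φ² − 12 < 0, confirming a maximum.

φ̂_MAP = 0.500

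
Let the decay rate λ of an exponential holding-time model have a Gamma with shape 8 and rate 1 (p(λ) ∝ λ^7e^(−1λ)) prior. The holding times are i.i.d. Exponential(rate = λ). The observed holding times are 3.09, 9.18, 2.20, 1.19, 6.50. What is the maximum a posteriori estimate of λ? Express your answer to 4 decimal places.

The Exponential(rate=λ) likelihood is ∝ λ^n e^(−λΣtᵢ). Here n = 5 and Σtᵢ = 3.09 + 9.18 + 2.20 + 1.19 + 6.50 = 22.16.
Posterior ∝ λ^7e^(−1λ) · λ^5e^(−22.16λ) = λ^12e^(−23.16λ), i.e. Gamma(13, 23.16).
Mode = (a−1)/b = 12/23.16 ≈ 0.5181.

λ̂_MAP = 0.5181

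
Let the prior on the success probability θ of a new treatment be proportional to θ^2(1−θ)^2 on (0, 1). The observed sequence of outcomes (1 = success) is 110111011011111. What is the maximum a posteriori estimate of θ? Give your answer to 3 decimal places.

θ̂_MAP = 0.737

The prior density ∝ θ^2(1−θ)^2 is the kernel of Beta(3, 3).
Data: 12 successes in 15 trials (from the sequence). The binomial likelihood contributes θ^12(1−θ)^3, so the posterior is Beta(3+12, 3+3) = Beta(15, 6).
For Beta(a, b) with a, b > 1 the mode is (a−1)/(a+b−2) = 14/19 ≈ 0.737.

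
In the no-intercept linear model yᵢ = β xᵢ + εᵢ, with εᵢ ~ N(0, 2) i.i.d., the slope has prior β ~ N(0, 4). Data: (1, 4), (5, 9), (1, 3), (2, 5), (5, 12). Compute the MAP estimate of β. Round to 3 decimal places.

β̂_MAP = 2.159

log p(β | y) = −Σ(yᵢ − βxᵢ)²/(2·2) − β²/(2·4) + const.
Setting the derivative to zero: Σxᵢ(yᵢ − βxᵢ)/2 − β/4 = 0, so β = Σxᵢyᵢ / (Σxᵢ² + σ²/τ²).
Σxᵢyᵢ = 1·4 + 5·9 + 1·3 + 2·5 + 5·12 = 122; Σxᵢ² = 56; σ²/τ² = 0.5.
β̂_MAP = 122 / (56 + 0.5) = 122/56.5 ≈ 2.159.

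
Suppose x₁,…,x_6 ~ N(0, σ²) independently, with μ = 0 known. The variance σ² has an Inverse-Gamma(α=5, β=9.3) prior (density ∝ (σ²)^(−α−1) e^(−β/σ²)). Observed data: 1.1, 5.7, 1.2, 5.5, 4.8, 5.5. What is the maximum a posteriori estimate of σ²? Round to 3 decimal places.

σ̂²_MAP = 7.627

Sum of squared deviations about the known mean: SS = (1.1−0)² + (5.7−0)² + (1.2−0)² + (5.5−0)² + (4.8−0)² + (5.5−0)² = 118.68.
The Normal likelihood contributes (σ²)^(−n/2) exp(−SS/(2σ²)), so the posterior is Inverse-Gamma(α + n/2, β + SS/2) = Inverse-Gamma(8, 68.64).
The mode of Inverse-Gamma(a, b) is b/(a+1) = 68.64/9 ≈ 7.627.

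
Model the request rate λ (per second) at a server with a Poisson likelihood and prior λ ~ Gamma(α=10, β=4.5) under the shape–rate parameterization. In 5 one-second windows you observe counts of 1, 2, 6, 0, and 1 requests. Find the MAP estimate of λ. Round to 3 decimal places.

Σxᵢ = 1+2+6+0+1 = 10, with n = 5.
Posterior ∝ λ^9e^(−4.5λ) · λ^10e^(−5λ) = λ^19e^(−9.5λ), i.e. Gamma(shape=20, rate=9.5).
The mode of a Gamma(a, b) with a ≥ 1 (shape–rate) is (a−1)/b = 19/9.5 ≈ 2.000.

λ̂_MAP = 2.000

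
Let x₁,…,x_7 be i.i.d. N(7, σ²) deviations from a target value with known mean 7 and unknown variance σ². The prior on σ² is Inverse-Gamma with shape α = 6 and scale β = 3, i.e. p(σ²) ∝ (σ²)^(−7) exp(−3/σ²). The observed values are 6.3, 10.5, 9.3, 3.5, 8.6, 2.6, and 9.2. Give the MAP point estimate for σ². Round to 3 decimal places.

Sum of squared deviations about the known mean: SS = (6.3−7)² + (10.5−7)² + (9.3−7)² + (3.5−7)² + (8.6−7)² + (2.6−7)² + (9.2−7)² = 57.04.
The Normal likelihood contributes (σ²)^(−n/2) exp(−SS/(2σ²)), so the posterior is Inverse-Gamma(α + n/2, β + SS/2) = Inverse-Gamma(9.5, 31.52).
The mode of Inverse-Gamma(a, b) is b/(a+1) = 31.52/10.5 ≈ 3.002.

σ̂²_MAP = 3.002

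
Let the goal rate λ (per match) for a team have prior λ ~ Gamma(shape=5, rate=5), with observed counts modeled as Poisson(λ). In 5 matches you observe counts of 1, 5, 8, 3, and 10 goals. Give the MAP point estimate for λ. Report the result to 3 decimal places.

Σxᵢ = 1+5+8+3+10 = 27, with n = 5.
Posterior ∝ λ^4e^(−5λ) · λ^27e^(−5λ) = λ^31e^(−10λ), i.e. Gamma(shape=32, rate=10).
The mode of a Gamma(a, b) with a ≥ 1 (shape–rate) is (a−1)/b = 31/10 ≈ 3.100.

λ̂_MAP = 3.100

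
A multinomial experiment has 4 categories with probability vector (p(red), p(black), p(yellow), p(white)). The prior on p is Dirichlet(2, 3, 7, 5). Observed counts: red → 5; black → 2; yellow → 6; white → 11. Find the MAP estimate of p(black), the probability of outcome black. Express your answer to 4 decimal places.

MAP estimate of p(black) = 0.1081

The posterior is Dirichlet(αᵢ + nᵢ) = Dirichlet(7, 5, 13, 16).
For a Dirichlet(a₁,…,a_K) with all aᵢ > 1, the mode has j-th component (aⱼ − 1)/(Σaᵢ − K).
Here Σaᵢ = 41 and K = 4, so p(black) = (5 − 1)/(41 − 4) = 4/37 ≈ 0.1081.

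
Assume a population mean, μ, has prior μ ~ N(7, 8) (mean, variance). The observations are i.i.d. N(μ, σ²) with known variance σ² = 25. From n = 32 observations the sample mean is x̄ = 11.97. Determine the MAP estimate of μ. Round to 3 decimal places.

n = 32, x̄ = 11.97.
For a Normal prior and Normal likelihood with known variance, the posterior is Normal; its mode equals its mean, the precision-weighted average.
Prior precision 1/σ₀² = 1/8 = 0.125; data precision n/σ² = 32/25 = 1.28.
μ̂ = (0.125·7 + 1.28·11.97) / (0.125 + 1.28) = 16.1966/1.405 = 80983/7025 ≈ 11.528.

μ̂_MAP = 11.528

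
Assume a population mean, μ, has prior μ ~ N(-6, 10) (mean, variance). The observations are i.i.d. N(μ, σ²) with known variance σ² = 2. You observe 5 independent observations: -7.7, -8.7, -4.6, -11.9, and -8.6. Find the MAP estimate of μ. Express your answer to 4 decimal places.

μ̂_MAP = -8.2115

n = 5; x̄ = ((-7.7) + (-8.7) + (-4.6) + (-11.9) + (-8.6))/5 = -41.5/5 = -8.3.
For a Normal prior and Normal likelihood with known variance, the posterior is Normal; its mode equals its mean, the precision-weighted average.
Prior precision 1/σ₀² = 1/10 = 0.1; data precision n/σ² = 5/2 = 2.5.
μ̂ = (0.1·(-6) + 2.5·(-8.3)) / (0.1 + 2.5) = (-21.35)/2.6 = -427/52 ≈ -8.2115.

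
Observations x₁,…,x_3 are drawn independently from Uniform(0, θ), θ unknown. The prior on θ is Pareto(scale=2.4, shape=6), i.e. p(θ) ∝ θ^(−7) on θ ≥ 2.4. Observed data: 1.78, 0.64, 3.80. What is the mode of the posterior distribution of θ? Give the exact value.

θ̂_MAP = 3.80

The Uniform(0, θ) likelihood is θ^(−n) for θ ≥ max(xᵢ), zero otherwise. Here max(xᵢ) = 3.80.
Posterior ∝ θ^(−7) · θ^(−3) = θ^(−10) on θ ≥ max(2.4, 3.80) = 3.80.
This density is strictly decreasing in θ, so the posterior mode lies at the lower boundary of the support.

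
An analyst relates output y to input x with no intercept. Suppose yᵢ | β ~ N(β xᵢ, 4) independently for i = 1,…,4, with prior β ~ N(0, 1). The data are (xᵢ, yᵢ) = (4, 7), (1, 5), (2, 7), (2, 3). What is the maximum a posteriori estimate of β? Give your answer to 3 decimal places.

β̂_MAP = 1.828

log p(β | y) = −Σ(yᵢ − βxᵢ)²/(2·4) − β²/(2·1) + const.
Setting the derivative to zero: Σxᵢ(yᵢ − βxᵢ)/4 − β/1 = 0, so β = Σxᵢyᵢ / (Σxᵢ² + σ²/τ²).
Σxᵢyᵢ = 4·7 + 1·5 + 2·7 + 2·3 = 53; Σxᵢ² = 25; σ²/τ² = 4.
β̂_MAP = 53 / (25 + 4) = 53/29 ≈ 1.828.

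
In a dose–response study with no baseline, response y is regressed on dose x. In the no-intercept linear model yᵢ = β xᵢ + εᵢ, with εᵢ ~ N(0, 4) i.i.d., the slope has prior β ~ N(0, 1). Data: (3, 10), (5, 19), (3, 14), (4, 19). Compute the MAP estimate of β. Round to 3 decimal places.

log p(β | y) = −Σ(yᵢ − βxᵢ)²/(2·4) − β²/(2·1) + const.
Setting the derivative to zero: Σxᵢ(yᵢ − βxᵢ)/4 − β/1 = 0, so β = Σxᵢyᵢ / (Σxᵢ² + σ²/τ²).
Σxᵢyᵢ = 3·10 + 5·19 + 3·14 + 4·19 = 243; Σxᵢ² = 59; σ²/τ² = 4.
β̂_MAP = 243 / (59 + 4) = 243/63 ≈ 3.857.

β̂_MAP = 3.857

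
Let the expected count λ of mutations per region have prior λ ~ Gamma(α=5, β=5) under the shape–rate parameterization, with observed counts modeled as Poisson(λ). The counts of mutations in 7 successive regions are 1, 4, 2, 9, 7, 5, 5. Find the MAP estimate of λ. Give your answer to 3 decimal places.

Σxᵢ = 1+4+2+9+7+5+5 = 33, with n = 7.
Posterior ∝ λ^4e^(−5λ) · λ^33e^(−7λ) = λ^37e^(−12λ), i.e. Gamma(shape=38, rate=12).
The mode of a Gamma(a, b) with a ≥ 1 (shape–rate) is (a−1)/b = 37/12 ≈ 3.083.

λ̂_MAP = 3.083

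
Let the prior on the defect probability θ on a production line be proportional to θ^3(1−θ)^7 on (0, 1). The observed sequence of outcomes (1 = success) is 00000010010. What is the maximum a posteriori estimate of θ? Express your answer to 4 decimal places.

θ̂_MAP = 0.2381

The prior density ∝ θ^3(1−θ)^7 is the kernel of Beta(4, 8).
Data: 2 successes in 11 trials (from the sequence). The binomial likelihood contributes θ^2(1−θ)^9, so the posterior is Beta(4+2, 8+9) = Beta(6, 17).
For Beta(a, b) with a, b > 1 the mode is (a−1)/(a+b−2) = 5/21 ≈ 0.2381.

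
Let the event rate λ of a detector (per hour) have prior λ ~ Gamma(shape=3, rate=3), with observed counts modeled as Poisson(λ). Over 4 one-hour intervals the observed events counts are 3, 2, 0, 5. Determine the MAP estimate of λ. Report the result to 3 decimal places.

Σxᵢ = 3+2+0+5 = 10, with n = 4.
Posterior ∝ λ^2e^(−3λ) · λ^10e^(−4λ) = λ^12e^(−7λ), i.e. Gamma(shape=13, rate=7).
The mode of a Gamma(a, b) with a ≥ 1 (shape–rate) is (a−1)/b = 12/7 ≈ 1.714.

λ̂_MAP = 1.714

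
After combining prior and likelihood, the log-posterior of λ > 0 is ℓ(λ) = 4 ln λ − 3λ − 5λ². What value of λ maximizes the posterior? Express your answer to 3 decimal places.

ℓ'(λ) = 4/λ − 3 − 10λ. Setting this to zero and multiplying by λ: 10λ² + 3λ − 4 = 0.
λ = (−3 + √(3² + 4·10·4)) / (2·10) = (−3 + √169) / 20 = (−3 + 13)/20 = 1/2.
ℓ''(λ) = −4/λ² − 10 < 0, confirming a maximum.

λ̂_MAP = 0.500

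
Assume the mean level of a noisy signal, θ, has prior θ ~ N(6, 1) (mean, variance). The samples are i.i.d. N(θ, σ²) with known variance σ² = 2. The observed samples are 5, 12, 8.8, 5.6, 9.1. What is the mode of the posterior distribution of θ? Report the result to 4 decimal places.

θ̂_MAP = 7.5000

n = 5; x̄ = (5 + 12 + 8.8 + 5.6 + 9.1)/5 = 40.5/5 = 8.1.
For a Normal prior and Normal likelihood with known variance, the posterior is Normal; its mode equals its mean, the precision-weighted average.
Prior precision 1/σ₀² = 1/1 = 1; data precision n/σ² = 5/2 = 2.5.
θ̂ = (1·6 + 2.5·8.1) / (1 + 2.5) = 26.25/3.5 = 7.5000.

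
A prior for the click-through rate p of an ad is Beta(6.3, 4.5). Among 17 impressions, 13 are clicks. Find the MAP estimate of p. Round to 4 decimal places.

p̂_MAP = 0.7093

Prior: Beta(6.3, 4.5).
Data: 13 successes in 17 trials. The binomial likelihood contributes p^13(1−p)^4, so the posterior is Beta(6.3+13, 4.5+4) = Beta(19.3, 8.5).
For Beta(a, b) with a, b > 1 the mode is (a−1)/(a+b−2) = 18.3/25.8 ≈ 0.7093.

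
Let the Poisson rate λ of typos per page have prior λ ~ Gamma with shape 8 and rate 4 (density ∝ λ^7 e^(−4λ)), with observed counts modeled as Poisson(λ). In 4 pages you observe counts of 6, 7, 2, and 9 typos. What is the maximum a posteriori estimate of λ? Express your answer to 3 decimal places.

Σxᵢ = 6+7+2+9 = 24, with n = 4.
Posterior ∝ λ^7e^(−4λ) · λ^24e^(−4λ) = λ^31e^(−8λ), i.e. Gamma(shape=32, rate=8).
The mode of a Gamma(a, b) with a ≥ 1 (shape–rate) is (a−1)/b = 31/8 ≈ 3.875.

λ̂_MAP = 3.875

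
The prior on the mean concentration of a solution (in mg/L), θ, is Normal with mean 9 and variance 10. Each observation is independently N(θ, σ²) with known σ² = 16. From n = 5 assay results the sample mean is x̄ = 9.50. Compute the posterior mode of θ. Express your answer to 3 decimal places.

θ̂_MAP = 9.379

n = 5, x̄ = 9.50.
For a Normal prior and Normal likelihood with known variance, the posterior is Normal; its mode equals its mean, the precision-weighted average.
Prior precision 1/σ₀² = 1/10 = 0.1; data precision n/σ² = 5/16 = 0.3125.
θ̂ = (0.1·9 + 0.3125·9.5) / (0.1 + 0.3125) = 3.86875/0.4125 = 619/66 ≈ 9.379.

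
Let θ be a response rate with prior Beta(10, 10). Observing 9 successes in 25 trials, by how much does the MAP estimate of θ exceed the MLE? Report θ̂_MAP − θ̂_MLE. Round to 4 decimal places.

MAP − MLE = 0.0586

Posterior is Beta(19, 26); MAP = (19−1)/(45−2) = 18/43 ≈ 0.41860.
MLE ignores the prior: θ̂_MLE = k/n = 9/25 ≈ 0.36000.
Difference = 18/43 − 9/25 = 63/1075 ≈ 0.0586.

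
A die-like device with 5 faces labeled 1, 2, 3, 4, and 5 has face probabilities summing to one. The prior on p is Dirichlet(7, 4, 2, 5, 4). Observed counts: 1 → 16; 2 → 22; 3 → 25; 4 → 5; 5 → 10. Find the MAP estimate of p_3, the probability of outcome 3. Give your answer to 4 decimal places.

The posterior is Dirichlet(αᵢ + nᵢ) = Dirichlet(23, 26, 27, 10, 14).
For a Dirichlet(a₁,…,a_K) with all aᵢ > 1, the mode has j-th component (aⱼ − 1)/(Σaᵢ − K).
Here Σaᵢ = 100 and K = 5, so p_3 = (27 − 1)/(100 − 5) = 26/95 ≈ 0.2737.

MAP estimate: 0.2737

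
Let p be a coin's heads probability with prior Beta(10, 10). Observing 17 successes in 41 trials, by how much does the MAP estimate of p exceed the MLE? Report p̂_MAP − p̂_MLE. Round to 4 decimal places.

MAP − MLE = 0.0260

Posterior is Beta(27, 34); MAP = (27−1)/(61−2) = 26/59 ≈ 0.44068.
MLE ignores the prior: p̂_MLE = k/n = 17/41 ≈ 0.41463.
Difference = 26/59 − 17/41 = 63/2419 ≈ 0.0260.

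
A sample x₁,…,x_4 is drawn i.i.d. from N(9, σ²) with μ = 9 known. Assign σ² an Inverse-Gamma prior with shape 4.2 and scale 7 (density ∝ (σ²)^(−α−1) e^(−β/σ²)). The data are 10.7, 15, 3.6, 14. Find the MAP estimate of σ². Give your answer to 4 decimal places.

σ̂²_MAP = 7.4340

Sum of squared deviations about the known mean: SS = (10.7−9)² + (15−9)² + (3.6−9)² + (14−9)² = 93.05.
The Normal likelihood contributes (σ²)^(−n/2) exp(−SS/(2σ²)), so the posterior is Inverse-Gamma(α + n/2, β + SS/2) = Inverse-Gamma(6.2, 53.525).
The mode of Inverse-Gamma(a, b) is b/(a+1) = 53.525/7.2 ≈ 7.4340.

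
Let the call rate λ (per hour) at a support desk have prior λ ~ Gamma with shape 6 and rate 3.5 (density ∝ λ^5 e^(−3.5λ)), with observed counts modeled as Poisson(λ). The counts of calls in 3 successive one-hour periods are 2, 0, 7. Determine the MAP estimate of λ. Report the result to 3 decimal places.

Σxᵢ = 2+0+7 = 9, with n = 3.
Posterior ∝ λ^5e^(−3.5λ) · λ^9e^(−3λ) = λ^14e^(−6.5λ), i.e. Gamma(shape=15, rate=6.5).
The mode of a Gamma(a, b) with a ≥ 1 (shape–rate) is (a−1)/b = 14/6.5 ≈ 2.154.

λ̂_MAP = 2.154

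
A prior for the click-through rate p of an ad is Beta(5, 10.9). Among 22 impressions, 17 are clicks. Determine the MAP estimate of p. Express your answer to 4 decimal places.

p̂_MAP = 0.5850

Prior: Beta(5, 10.9).
Data: 17 successes in 22 trials. The binomial likelihood contributes p^17(1−p)^5, so the posterior is Beta(5+17, 10.9+5) = Beta(22, 15.9).
For Beta(a, b) with a, b > 1 the mode is (a−1)/(a+b−2) = 21/35.9 ≈ 0.5850.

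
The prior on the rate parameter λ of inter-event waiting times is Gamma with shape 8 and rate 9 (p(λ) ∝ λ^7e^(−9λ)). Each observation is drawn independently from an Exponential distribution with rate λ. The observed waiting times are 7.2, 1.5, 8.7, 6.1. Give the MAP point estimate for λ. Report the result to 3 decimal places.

The Exponential(rate=λ) likelihood is ∝ λ^n e^(−λΣtᵢ). Here n = 4 and Σtᵢ = 7.2 + 1.5 + 8.7 + 6.1 = 23.5.
Posterior ∝ λ^7e^(−9λ) · λ^4e^(−23.5λ) = λ^11e^(−32.5λ), i.e. Gamma(12, 32.5).
Mode = (a−1)/b = 11/32.5 ≈ 0.338.

λ̂_MAP = 0.338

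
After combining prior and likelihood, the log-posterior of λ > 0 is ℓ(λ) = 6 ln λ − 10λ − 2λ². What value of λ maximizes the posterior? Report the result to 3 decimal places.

λ̂_MAP = 0.500

ℓ'(λ) = 6/λ − 10 − 4λ. Setting this to zero and multiplying by λ: 4λ² + 10λ − 6 = 0.
λ = (−10 + √(10² + 4·4·6)) / (2·4) = (−10 + √196) / 8 = (−10 + 14)/8 = 1/2.
ℓ''(λ) = −6/λ² − 4 < 0, confirming a maximum.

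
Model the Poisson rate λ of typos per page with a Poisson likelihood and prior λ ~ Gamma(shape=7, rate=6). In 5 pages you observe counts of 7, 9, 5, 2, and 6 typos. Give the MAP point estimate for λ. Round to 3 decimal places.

Σxᵢ = 7+9+5+2+6 = 29, with n = 5.
Posterior ∝ λ^6e^(−6λ) · λ^29e^(−5λ) = λ^35e^(−11λ), i.e. Gamma(shape=36, rate=11).
The mode of a Gamma(a, b) with a ≥ 1 (shape–rate) is (a−1)/b = 35/11 ≈ 3.182.

λ̂_MAP = 3.182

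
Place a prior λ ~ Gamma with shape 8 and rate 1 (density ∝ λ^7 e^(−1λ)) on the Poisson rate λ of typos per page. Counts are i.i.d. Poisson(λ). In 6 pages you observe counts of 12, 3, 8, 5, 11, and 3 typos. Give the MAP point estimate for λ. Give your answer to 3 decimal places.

λ̂_MAP = 7.000

Σxᵢ = 12+3+8+5+11+3 = 42, with n = 6.
Posterior ∝ λ^7e^(−1λ) · λ^42e^(−6λ) = λ^49e^(−7λ), i.e. Gamma(shape=50, rate=7).
The mode of a Gamma(a, b) with a ≥ 1 (shape–rate) is (a−1)/b = 49/7 ≈ 7.000.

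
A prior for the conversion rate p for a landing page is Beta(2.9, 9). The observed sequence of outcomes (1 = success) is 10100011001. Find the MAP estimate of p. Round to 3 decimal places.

p̂_MAP = 0.330

Prior: Beta(2.9, 9).
Data: 5 successes in 11 trials (from the sequence). The binomial likelihood contributes p^5(1−p)^6, so the posterior is Beta(2.9+5, 9+6) = Beta(7.9, 15).
For Beta(a, b) with a, b > 1 the mode is (a−1)/(a+b−2) = 6.9/20.9 ≈ 0.330.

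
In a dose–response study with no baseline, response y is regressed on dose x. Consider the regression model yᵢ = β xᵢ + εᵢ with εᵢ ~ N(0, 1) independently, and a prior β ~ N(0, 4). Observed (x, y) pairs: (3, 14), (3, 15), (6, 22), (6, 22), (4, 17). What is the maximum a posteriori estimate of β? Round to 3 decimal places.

log p(β | y) = −Σ(yᵢ − βxᵢ)²/(2·1) − β²/(2·4) + const.
Setting the derivative to zero: Σxᵢ(yᵢ − βxᵢ)/1 − β/4 = 0, so β = Σxᵢyᵢ / (Σxᵢ² + σ²/τ²).
Σxᵢyᵢ = 3·14 + 3·15 + 6·22 + 6·22 + 4·17 = 419; Σxᵢ² = 106; σ²/τ² = 0.25.
β̂_MAP = 419 / (106 + 0.25) = 419/106.25 ≈ 3.944.

β̂_MAP = 3.944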